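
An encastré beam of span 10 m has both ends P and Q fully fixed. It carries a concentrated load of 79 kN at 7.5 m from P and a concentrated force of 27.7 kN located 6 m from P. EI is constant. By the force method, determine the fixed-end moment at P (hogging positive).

M_P = 63.62 kN·m

Take the two fixed-end moments M_P, M_Q as redundants; the released structure is the simple span PQ.
Simple-span end rotations at P and Q under the given loads:
  at P: point load 79 at a = 7.5: Pab(L + b)/(6LEI) = 308.6/EI
  at Q: point load 79 at a = 7.5: Pab(L + a)/(6LEI) = 432/EI
  at P: point load 27.7 at a = 6: Pab(L + b)/(6LEI) = 155.1/EI
  at Q: point load 27.7 at a = 6: Pab(L + a)/(6LEI) = 177.3/EI
  θ_P0 = 463.7/EI,  θ_Q0 = 609.3/EI
Flexibility coefficients: a unit moment at one end gives L/(3EI) there and L/(6EI) at the far end, so f₁₁ = f₂₂ = 3.333/EI and f₁₂ = f₂₁ = 1.667/EI.
Compatibility — zero rotation at each built-in end:
  3.333 M_P + 1.667 M_Q = 463.7
  1.667 M_P + 3.333 M_Q = 609.3
Solving the pair gives M_P = 63.62 kN·m and M_Q = 151 kN·m (hogging).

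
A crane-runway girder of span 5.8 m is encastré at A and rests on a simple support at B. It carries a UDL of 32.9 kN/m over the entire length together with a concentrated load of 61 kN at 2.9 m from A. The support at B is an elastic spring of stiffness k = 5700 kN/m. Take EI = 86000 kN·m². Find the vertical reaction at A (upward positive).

Release the roller at B. Primary structure: cantilever fixed at A.
Primary-structure tip deflection at B by superposition:
  UDL 32.9: wL⁴/(8EI) = 4654/EI
  point load 61 at a = 2.9: Pa²(3L − a)/(6EI) = 1240/EI
  δ_0 = 5894/EI
Tip deflection under a unit load at B: L³/(3EI) = 65.04/EI.
With EI = 86000 kN·m²: δ_0 = 0.068531 m and δ_{BB} = 0.000756 m/kN.
Compatibility — the spring shortens by R_B/k under the reaction it provides: δ_0 − R_B·δ_{BB} = R_B/k. With 1/k = 0.000175 m/kN, R_B = δ_0 / (δ_{BB} + 1/k) = 0.068531 / (0.000756 + 0.000175) = 73.56 kN.
Vertical equilibrium: R_A = ΣP − R_B = 251.8 − 73.56 = 178.3 kN.

R_A = 178.3 kN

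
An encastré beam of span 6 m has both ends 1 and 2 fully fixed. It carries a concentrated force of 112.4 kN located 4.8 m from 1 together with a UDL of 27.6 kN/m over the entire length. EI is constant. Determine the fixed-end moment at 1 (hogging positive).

Release both end moments; the primary structure is a simply-supported span 12 with redundants M_1 and M_2.
Simple-span end rotations at 1 and 2 under the given loads:
  at 1: point load 112.4 at a = 4.8: Pab(L + b)/(6LEI) = 129.5/EI
  at 2: point load 112.4 at a = 4.8: Pab(L + a)/(6LEI) = 194.2/EI
  at 1: UDL 27.6: wL³/(24EI) = 248.4/EI
  at 2: UDL 27.6: wL³/(24EI) = 248.4/EI
  θ_10 = 377.9/EI,  θ_20 = 442.6/EI
Flexibility coefficients: a unit moment at one end gives L/(3EI) there and L/(6EI) at the far end, so f₁₁ = f₂₂ = 2/EI and f₁₂ = f₂₁ = 1/EI.
Compatibility — zero rotation at each built-in end:
  2 M_1 + 1 M_2 = 377.9
  1 M_1 + 2 M_2 = 442.6
Solving the pair gives M_1 = 104.4 kN·m and M_2 = 169.1 kN·m (hogging).

M_1 = 104.4 kN·m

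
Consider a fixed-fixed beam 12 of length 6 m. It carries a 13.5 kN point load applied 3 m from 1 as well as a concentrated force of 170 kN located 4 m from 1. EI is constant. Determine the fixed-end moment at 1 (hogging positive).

Take the two fixed-end moments M_1, M_2 as redundants; the released structure is the simple span 12.
End rotations of the released simple span under the applied load (×1/EI):
  at 1: point load 13.5 at a = 3: Pab(L + b)/(6LEI) = 30.38/EI
  at 2: point load 13.5 at a = 3: Pab(L + a)/(6LEI) = 30.38/EI
  at 1: point load 170 at a = 4: Pab(L + b)/(6LEI) = 302.2/EI
  at 2: point load 170 at a = 4: Pab(L + a)/(6LEI) = 377.8/EI
  θ_10 = 332.6/EI,  θ_20 = 408.2/EI
Flexibility coefficients: a unit moment at one end gives L/(3EI) there and L/(6EI) at the far end, so f₁₁ = f₂₂ = 2/EI and f₁₂ = f₂₁ = 1/EI.
Compatibility — zero rotation at each built-in end:
  2 M_1 + 1 M_2 = 332.6
  1 M_1 + 2 M_2 = 408.2
Solving the pair gives M_1 = 85.68 kN·m and M_2 = 161.2 kN·m (hogging).

M_1 = 85.68 kN·m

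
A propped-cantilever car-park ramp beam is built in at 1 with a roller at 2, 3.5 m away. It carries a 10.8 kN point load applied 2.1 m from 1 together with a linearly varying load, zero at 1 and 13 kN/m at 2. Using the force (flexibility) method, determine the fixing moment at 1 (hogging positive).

Take the reaction at 2 as the redundant and release it; the primary structure is a cantilever fixed at 1.
Primary-structure tip deflection at 2 by superposition:
  point load 10.8 at a = 2.1: Pa²(3L − a)/(6EI) = 66.68/EI
  triangular load, peak 13 at the free end: 11w₀L⁴/(120EI) = 178.8/EI
  δ_0 = 245.5/EI
Tip deflection under a unit load at 2: L³/(3EI) = 14.29/EI.
The prop prevents deflection at 2: R_2 = δ_0/δ_{22} = 245.5/14.29 = 17.18 kN.
Moment equilibrium about 1: M_1 = Σ(load moments about 1) − R_2·L = 75.76 − 17.18×3.5 = 15.64 kN·m.

M_1 = 15.64 kN·m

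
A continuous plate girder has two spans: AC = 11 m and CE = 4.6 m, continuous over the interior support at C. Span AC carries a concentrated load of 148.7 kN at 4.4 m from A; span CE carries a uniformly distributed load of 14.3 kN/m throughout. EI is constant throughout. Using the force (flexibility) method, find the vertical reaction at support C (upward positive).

Take M_C as the redundant. Released structure: two simple spans AC and CE with a hinge at C.
End slopes at the hinge C, treating each span as simply supported:
  span AC: point load 148.7 at a = 4.4: Pab(L + a)/(6LEI) = 1008/EI
  span CE: UDL 14.3: wL³/(24EI) = 58/EI
  relative rotation θ_0 = (1008 + 58)/EI = 1066/EI
A unit hogging moment at C produces rotation L₁/(3EI) + L₂/(3EI) = 5.2/EI.
Compatibility: M_C·(L₁+L₂)/(3EI) = θ_0, giving M_C = 204.9 kN·m (hogging).
Span AC, ΣM about A with M_C applied at C: R_C^{AC}·11 = 654.3 + 204.9, so R_C^{AC} = 78.11 kN and R_A = 148.7 − 78.11 = 70.59 kN.
Span CE, ΣM about E: R_C^{CE}·4.6 = 151.3 + 204.9, so R_C^{CE} = 77.44 kN and R_E = 65.78 − 77.44 = -11.66 kN.
R_C = 78.11 + 77.44 = 155.5 kN.

R_C = 155.5 kN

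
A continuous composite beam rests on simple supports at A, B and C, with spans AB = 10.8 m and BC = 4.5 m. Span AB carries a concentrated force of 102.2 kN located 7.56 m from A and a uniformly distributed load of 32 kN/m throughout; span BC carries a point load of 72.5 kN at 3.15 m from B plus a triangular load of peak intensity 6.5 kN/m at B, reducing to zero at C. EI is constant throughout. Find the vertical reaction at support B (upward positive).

Release continuity at B by inserting a hinge; the redundant is the internal moment M_B. The primary structure is two simply-supported spans AB and BC.
Rotations at B on the released spans (each span's end-slope, ×1/EI):
  span AB: point load 102.2 at a = 7.56: Pab(L + a)/(6LEI) = 709.3/EI
  span AB: UDL 32: wL³/(24EI) = 1680/EI
  span BC: point load 72.5 at a = 3.15: Pab(L + b)/(6LEI) = 66.8/EI
  span BC: triangular load, peak 6.5: w₀L³/(45EI) = 13.16/EI
  relative rotation θ_0 = (2389 + 79.96)/EI = 2469/EI
A unit hogging moment at B produces rotation L₁/(3EI) + L₂/(3EI) = 5.1/EI.
Compatibility: M_B·(L₁+L₂)/(3EI) = θ_0, giving M_B = 484.1 kN·m (hogging).
Span AB, ΣM about A with M_B applied at B: R_B^{AB}·10.8 = 2639 + 484.1, so R_B^{AB} = 289.2 kN and R_A = 447.8 − 289.2 = 158.6 kN.
Span BC, ΣM about C: R_B^{BC}·4.5 = 141.8 + 484.1, so R_B^{BC} = 139.1 kN and R_C = 87.12 − 139.1 = -51.95 kN.
R_B = 289.2 + 139.1 = 428.2 kN.

R_B = 428.2 kN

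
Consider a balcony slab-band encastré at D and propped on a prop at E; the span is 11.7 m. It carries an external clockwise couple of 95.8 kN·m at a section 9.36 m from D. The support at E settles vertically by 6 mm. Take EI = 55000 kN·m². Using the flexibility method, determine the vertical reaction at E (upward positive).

Release the roller at E. Primary structure: cantilever fixed at D.
Free-end deflection of the primary structure under the applied loading (downward +):
  clockwise couple 95.8 at a = 9.36: M₀a(2L − a)/(2EI) = 6295/EI
Flexibility coefficient — unit upward force at E: δ_{EE} = L³/(3EI) = 533.9/EI.
With EI = 55000 kN·m²: δ_0 = 0.11445 m and δ_{EE} = 0.009707 m/kN.
Compatibility — the beam at E must follow the support down by 0.006 m: δ_0 − R_E·δ_{EE} = 0.006, so R_E = (0.11445 − 0.006)/0.009707 = 11.17 kN.

R_E = 11.17 kN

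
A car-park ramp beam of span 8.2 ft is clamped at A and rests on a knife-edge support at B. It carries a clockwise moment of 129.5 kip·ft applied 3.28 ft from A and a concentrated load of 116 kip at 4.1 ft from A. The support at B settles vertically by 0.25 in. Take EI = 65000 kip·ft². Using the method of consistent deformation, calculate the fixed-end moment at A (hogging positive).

Take the reaction at B as the redundant and release it; the primary structure is a cantilever fixed at A.
Downward deflection at the released point B due to the loads:
  clockwise couple 129.5 at a = 3.28: M₀a(2L − a)/(2EI) = 2786/EI
  point load 116 at a = 4.1: Pa²(3L − a)/(6EI) = 6662/EI
  δ_0 = 9449/EI
Tip deflection under a unit load at B: L³/(3EI) = 183.8/EI.
With EI = 65000 kip·ft²: δ_0 = 0.14537 ft and δ_{BB} = 0.002828 ft/kip.
Compatibility — the beam at B must follow the support down by 0.02083 ft: δ_0 − R_B·δ_{BB} = 0.02083, so R_B = (0.14537 − 0.02083)/0.002828 = 44.04 kip.
Moment equilibrium about A: M_A = Σ(load moments about A) − R_B·L = 605.1 − 44.04×8.2 = 243.9 kip·ft.

M_A = 243.9 kip·ft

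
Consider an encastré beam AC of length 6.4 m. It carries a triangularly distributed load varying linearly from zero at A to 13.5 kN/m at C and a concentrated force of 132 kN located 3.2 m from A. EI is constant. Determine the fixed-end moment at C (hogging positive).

Release both end moments; the primary structure is a simply-supported span AC with redundants M_A and M_C.
On the primary (simply-supported) span, the end slopes from the loading are:
  at A: triangular load, peak 13.5: 7w₀L³/(360EI) = 68.81/EI
  at C: triangular load, peak 13.5: w₀L³/(45EI) = 78.64/EI
  at A: point load 132 at a = 3.2: Pab(L + b)/(6LEI) = 337.9/EI
  at C: point load 132 at a = 3.2: Pab(L + a)/(6LEI) = 337.9/EI
  θ_A0 = 406.7/EI,  θ_C0 = 416.6/EI
Flexibility coefficients: a unit moment at one end gives L/(3EI) there and L/(6EI) at the far end, so f₁₁ = f₂₂ = 2.133/EI and f₁₂ = f₂₁ = 1.067/EI.
Compatibility — zero rotation at each built-in end:
  2.133 M_A + 1.067 M_C = 406.7
  1.067 M_A + 2.133 M_C = 416.6
Solving the pair gives M_A = 124 kN·m and M_C = 133.2 kN·m (hogging).

M_C = 133.2 kN·m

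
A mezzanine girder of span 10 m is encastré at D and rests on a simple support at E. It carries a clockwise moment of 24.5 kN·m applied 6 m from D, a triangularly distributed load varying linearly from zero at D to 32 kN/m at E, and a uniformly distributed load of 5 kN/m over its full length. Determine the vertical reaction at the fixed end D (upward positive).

Take the reaction at E as the redundant and release it; the primary structure is a cantilever fixed at D.
Deflection at E on the released cantilever, summing each load's contribution:
  clockwise couple 24.5 at a = 6: M₀a(2L − a)/(2EI) = 1029/EI
  triangular load, peak 32 at the free end: 11w₀L⁴/(120EI) = 29333/EI
  UDL 5: wL⁴/(8EI) = 6250/EI
  δ_0 = 36612/EI
Tip deflection under a unit load at E: L³/(3EI) = 333.3/EI.
The prop prevents deflection at E: R_E = δ_0/δ_{EE} = 36612/333.3 = 109.8 kN.
Vertical equilibrium: R_D = ΣP − R_E = 210 − 109.8 = 100.2 kN.

R_D = 100.2 kN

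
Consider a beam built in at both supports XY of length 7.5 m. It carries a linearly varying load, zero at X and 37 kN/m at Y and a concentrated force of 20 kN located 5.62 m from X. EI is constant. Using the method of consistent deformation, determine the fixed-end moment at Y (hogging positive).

Take the two fixed-end moments M_X, M_Y as redundants; the released structure is the simple span XY.
Simple-span end rotations at X and Y under the given loads:
  at X: triangular load, peak 37: 7w₀L³/(360EI) = 303.5/EI
  at Y: triangular load, peak 37: w₀L³/(45EI) = 346.9/EI
  at X: point load 20 at a = 5.62: Pab(L + b)/(6LEI) = 44.05/EI
  at Y: point load 20 at a = 5.62: Pab(L + a)/(6LEI) = 61.61/EI
  θ_X0 = 347.6/EI,  θ_Y0 = 408.5/EI
Flexibility coefficients: a unit moment at one end gives L/(3EI) there and L/(6EI) at the far end, so f₁₁ = f₂₂ = 2.5/EI and f₁₂ = f₂₁ = 1.25/EI.
Compatibility — zero rotation at each built-in end:
  2.5 M_X + 1.25 M_Y = 347.6
  1.25 M_X + 2.5 M_Y = 408.5
Solving the pair gives M_X = 76.44 kN·m and M_Y = 125.2 kN·m (hogging).

M_Y = 125.2 kN·m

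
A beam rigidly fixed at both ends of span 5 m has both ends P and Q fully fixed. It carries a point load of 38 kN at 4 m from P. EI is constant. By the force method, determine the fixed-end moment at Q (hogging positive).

M_Q = 24.32 kN·m

Take the two fixed-end moments M_P, M_Q as redundants; the released structure is the simple span PQ.
On the primary (simply-supported) span, the end slopes from the loading are:
  at P: point load 38 at a = 4: Pab(L + b)/(6LEI) = 30.4/EI
  at Q: point load 38 at a = 4: Pab(L + a)/(6LEI) = 45.6/EI
  θ_P0 = 30.4/EI,  θ_Q0 = 45.6/EI
Flexibility coefficients: a unit moment at one end gives L/(3EI) there and L/(6EI) at the far end, so f₁₁ = f₂₂ = 1.667/EI and f₁₂ = f₂₁ = 0.8333/EI.
Compatibility — zero rotation at each built-in end:
  1.667 M_P + 0.8333 M_Q = 30.4
  0.8333 M_P + 1.667 M_Q = 45.6
Solving the pair gives M_P = 6.08 kN·m and M_Q = 24.32 kN·m (hogging).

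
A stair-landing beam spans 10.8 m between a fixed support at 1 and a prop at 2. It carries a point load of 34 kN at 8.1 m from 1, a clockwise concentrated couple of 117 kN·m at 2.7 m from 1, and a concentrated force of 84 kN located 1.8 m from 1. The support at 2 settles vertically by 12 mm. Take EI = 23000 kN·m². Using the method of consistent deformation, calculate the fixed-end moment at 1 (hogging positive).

M_1 = 205.8 kN·m

Remove the prop at 2; the released (primary) structure is a cantilever built in at 1.
Deflection at 2 on the released cantilever, summing each load's contribution:
  point load 34 at a = 8.1: Pa²(3L − a)/(6EI) = 9034/EI
  clockwise couple 117 at a = 2.7: M₀a(2L − a)/(2EI) = 2985/EI
  point load 84 at a = 1.8: Pa²(3L − a)/(6EI) = 1388/EI
  δ_0 = 13408/EI
Flexibility coefficient — unit upward force at 2: δ_{22} = L³/(3EI) = 419.9/EI.
With EI = 23000 kN·m²: δ_0 = 0.58295 m and δ_{22} = 0.018257 m/kN.
Compatibility — the beam at 2 must follow the support down by 0.012 m: δ_0 − R_2·δ_{22} = 0.012, so R_2 = (0.58295 − 0.012)/0.018257 = 31.27 kN.
Moment equilibrium about 1: M_1 = Σ(load moments about 1) − R_2·L = 543.6 − 31.27×10.8 = 205.8 kN·m.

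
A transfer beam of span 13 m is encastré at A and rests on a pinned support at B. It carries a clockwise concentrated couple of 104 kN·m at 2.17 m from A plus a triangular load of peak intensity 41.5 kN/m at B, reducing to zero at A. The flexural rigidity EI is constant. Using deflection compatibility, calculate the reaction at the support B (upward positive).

R_B = 152 kN

Remove the prop at B; the released (primary) structure is a cantilever built in at A.
Free-end deflection of the primary structure under the applied loading (downward +):
  clockwise couple 104 at a = 2.17: M₀a(2L − a)/(2EI) = 2689/EI
  triangular load, peak 41.5 at the free end: 11w₀L⁴/(120EI) = 108651/EI
  δ_0 = 111340/EI
Flexibility coefficient — unit upward force at B: δ_{BB} = L³/(3EI) = 732.3/EI.
Compatibility at B: δ_0 − R_B·δ_{BB} = 0, so R_B = 111340/732.3 = 152 kN.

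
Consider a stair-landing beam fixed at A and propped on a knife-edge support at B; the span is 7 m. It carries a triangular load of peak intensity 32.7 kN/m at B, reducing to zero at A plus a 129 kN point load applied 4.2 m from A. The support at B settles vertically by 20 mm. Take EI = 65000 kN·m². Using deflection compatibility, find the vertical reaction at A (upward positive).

Take the reaction at B as the redundant and release it; the primary structure is a cantilever fixed at A.
Primary-structure tip deflection at B by superposition:
  triangular load, peak 32.7 at the free end: 11w₀L⁴/(120EI) = 7197/EI
  point load 129 at a = 4.2: Pa²(3L − a)/(6EI) = 6372/EI
  δ_0 = 13569/EI
Tip deflection under a unit load at B: L³/(3EI) = 114.3/EI.
With EI = 65000 kN·m²: δ_0 = 0.20875 m and δ_{BB} = 0.001759 m/kN.
Compatibility — the beam at B must follow the support down by 0.02 m: δ_0 − R_B·δ_{BB} = 0.02, so R_B = (0.20875 − 0.02)/0.001759 = 107.3 kN.
Vertical equilibrium: R_A = ΣP − R_B = 243.4 − 107.3 = 136.1 kN.

R_A = 136.1 kN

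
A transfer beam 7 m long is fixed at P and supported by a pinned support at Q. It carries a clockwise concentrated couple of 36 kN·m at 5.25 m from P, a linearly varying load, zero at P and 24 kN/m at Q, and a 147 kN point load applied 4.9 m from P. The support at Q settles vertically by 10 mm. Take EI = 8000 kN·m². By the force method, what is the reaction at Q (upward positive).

R_Q = 135.6 kN

Remove the prop at Q; the released (primary) structure is a cantilever built in at P.
Primary-structure tip deflection at Q by superposition:
  clockwise couple 36 at a = 5.25: M₀a(2L − a)/(2EI) = 826.9/EI
  triangular load, peak 24 at the free end: 11w₀L⁴/(120EI) = 5282/EI
  point load 147 at a = 4.9: Pa²(3L − a)/(6EI) = 9471/EI
  δ_0 = 15580/EI
Tip deflection under a unit load at Q: L³/(3EI) = 114.3/EI.
With EI = 8000 kN·m²: δ_0 = 1.9475 m and δ_{QQ} = 0.014292 m/kN.
Compatibility — the beam at Q must follow the support down by 0.01 m: δ_0 − R_Q·δ_{QQ} = 0.01, so R_Q = (1.9475 − 0.01)/0.014292 = 135.6 kN.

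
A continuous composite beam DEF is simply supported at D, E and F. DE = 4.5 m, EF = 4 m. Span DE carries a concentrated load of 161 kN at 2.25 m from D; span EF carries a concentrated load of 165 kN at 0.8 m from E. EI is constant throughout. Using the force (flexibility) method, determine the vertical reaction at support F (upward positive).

Insert a hinge at E; M_E is the redundant, and each span becomes simply supported.
End slopes at the hinge E, treating each span as simply supported:
  span DE: point load 161 at a = 2.25: Pab(L + a)/(6LEI) = 203.8/EI
  span EF: point load 165 at a = 0.8: Pab(L + b)/(6LEI) = 126.7/EI
  relative rotation θ_0 = (203.8 + 126.7)/EI = 330.5/EI
A unit hogging moment at E produces rotation L₁/(3EI) + L₂/(3EI) = 2.833/EI.
Slope continuity at E: θ_0 = M_E·2.833/EI, so M_E = 330.5/2.833 = 116.6 kN·m (hogging).
Span EF, ΣM about F: R_E^{EF}·4 = 528 + 116.6, so R_E^{EF} = 161.2 kN and R_F = 165 − 161.2 = 3.84 kN.

R_F = 3.84 kN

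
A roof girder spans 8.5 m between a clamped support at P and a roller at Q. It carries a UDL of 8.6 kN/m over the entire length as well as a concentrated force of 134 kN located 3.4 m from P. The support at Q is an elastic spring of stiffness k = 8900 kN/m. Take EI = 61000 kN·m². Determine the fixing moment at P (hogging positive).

Release the roller at Q. Primary structure: cantilever fixed at P.
Downward deflection at the released point Q due to the loads:
  UDL 8.6: wL⁴/(8EI) = 5612/EI
  point load 134 at a = 3.4: Pa²(3L − a)/(6EI) = 5706/EI
  δ_0 = 11317/EI
Flexibility coefficient — unit upward force at Q: δ_{QQ} = L³/(3EI) = 204.7/EI.
With EI = 61000 kN·m²: δ_0 = 0.18553 m and δ_{QQ} = 0.003356 m/kN.
Compatibility — the spring shortens by R_Q/k under the reaction it provides: δ_0 − R_Q·δ_{QQ} = R_Q/k. With 1/k = 0.000112 m/kN, R_Q = δ_0 / (δ_{QQ} + 1/k) = 0.18553 / (0.003356 + 0.000112) = 53.49 kN.
Moment equilibrium about P: M_P = Σ(load moments about P) − R_Q·L = 766.3 − 53.49×8.5 = 311.6 kN·m.

M_P = 311.6 kN·m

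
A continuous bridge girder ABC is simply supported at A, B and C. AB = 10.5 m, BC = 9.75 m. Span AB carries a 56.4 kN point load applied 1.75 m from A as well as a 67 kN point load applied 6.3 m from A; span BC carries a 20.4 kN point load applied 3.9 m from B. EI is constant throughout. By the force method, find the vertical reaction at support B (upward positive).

Take M_B as the redundant. Released structure: two simple spans AB and BC with a hinge at B.
End slopes at the hinge B, treating each span as simply supported:
  span AB: point load 56.4 at a = 1.75: Pab(L + a)/(6LEI) = 167.9/EI
  span AB: point load 67 at a = 6.3: Pab(L + a)/(6LEI) = 472.8/EI
  span BC: point load 20.4 at a = 3.9: Pab(L + b)/(6LEI) = 124.1/EI
  relative rotation θ_0 = (640.7 + 124.1)/EI = 764.8/EI
A unit hogging moment at B produces rotation L₁/(3EI) + L₂/(3EI) = 6.75/EI.
Compatibility: M_B·(L₁+L₂)/(3EI) = θ_0, giving M_B = 113.3 kN·m (hogging).
Span AB, ΣM about A with M_B applied at B: R_B^{AB}·10.5 = 520.8 + 113.3, so R_B^{AB} = 60.39 kN and R_A = 123.4 − 60.39 = 63.01 kN.
Span BC, ΣM about C: R_B^{BC}·9.75 = 119.3 + 113.3, so R_B^{BC} = 23.86 kN and R_C = 20.4 − 23.86 = -3.461 kN.
R_B = 60.39 + 23.86 = 84.25 kN.

R_B = 84.25 kN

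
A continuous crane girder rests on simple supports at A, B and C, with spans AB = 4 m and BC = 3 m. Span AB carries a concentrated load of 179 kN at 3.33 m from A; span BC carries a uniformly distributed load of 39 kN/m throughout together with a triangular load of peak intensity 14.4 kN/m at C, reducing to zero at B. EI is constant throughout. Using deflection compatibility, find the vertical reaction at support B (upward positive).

Insert a hinge at B; M_B is the redundant, and each span becomes simply supported.
Rotations at B on the released spans (each span's end-slope, ×1/EI):
  span AB: point load 179 at a = 3.33: Pab(L + a)/(6LEI) = 122/EI
  span BC: UDL 39: wL³/(24EI) = 43.88/EI
  span BC: triangular load, peak 14.4: 7w₀L³/(360EI) = 7.56/EI
  relative rotation θ_0 = (122 + 51.44)/EI = 173.4/EI
A unit hogging moment at B produces rotation L₁/(3EI) + L₂/(3EI) = 2.333/EI.
Compatibility: M_B·(L₁+L₂)/(3EI) = θ_0, giving M_B = 74.32 kN·m (hogging).
Span AB, ΣM about A with M_B applied at B: R_B^{AB}·4 = 596.1 + 74.32, so R_B^{AB} = 167.6 kN and R_A = 179 − 167.6 = 11.4 kN.
Span BC, ΣM about C: R_B^{BC}·3 = 197.1 + 74.32, so R_B^{BC} = 90.47 kN and R_C = 138.6 − 90.47 = 48.13 kN.
R_B = 167.6 + 90.47 = 258.1 kN.

R_B = 258.1 kN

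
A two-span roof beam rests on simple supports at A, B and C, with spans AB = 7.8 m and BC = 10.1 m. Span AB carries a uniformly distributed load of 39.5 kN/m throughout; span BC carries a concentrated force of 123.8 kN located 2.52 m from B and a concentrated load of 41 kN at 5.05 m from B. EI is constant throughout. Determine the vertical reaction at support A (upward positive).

R_A = 116.8 kN

Take M_B as the redundant. Released structure: two simple spans AB and BC with a hinge at B.
Discontinuity in slope at B on the released structure — sum the simple-span end rotations:
  span AB: UDL 39.5: wL³/(24EI) = 781/EI
  span BC: point load 123.8 at a = 2.52: Pab(L + b)/(6LEI) = 689.9/EI
  span BC: point load 41 at a = 5.05: Pab(L + b)/(6LEI) = 261.4/EI
  relative rotation θ_0 = (781 + 951.3)/EI = 1732/EI
A unit hogging moment at B produces rotation L₁/(3EI) + L₂/(3EI) = 5.967/EI.
Slope continuity at B: θ_0 = M_B·5.967/EI, so M_B = 1732/5.967 = 290.3 kN·m (hogging).
Span AB, ΣM about A with M_B applied at B: R_B^{AB}·7.8 = 1202 + 290.3, so R_B^{AB} = 191.3 kN and R_A = 308.1 − 191.3 = 116.8 kN.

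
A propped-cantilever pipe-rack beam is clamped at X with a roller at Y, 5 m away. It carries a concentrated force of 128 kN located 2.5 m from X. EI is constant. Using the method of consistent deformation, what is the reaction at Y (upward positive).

Take the reaction at Y as the redundant and release it; the primary structure is a cantilever fixed at X.
Downward deflection at the released point Y due to the loads:
  point load 128 at a = 2.5: Pa²(3L − a)/(6EI) = 1667/EI
Flexibility coefficient — unit upward force at Y: δ_{YY} = L³/(3EI) = 41.67/EI.
Compatibility at Y: δ_0 − R_Y·δ_{YY} = 0, so R_Y = 1667/41.67 = 40 kN.

R_Y = 40 kN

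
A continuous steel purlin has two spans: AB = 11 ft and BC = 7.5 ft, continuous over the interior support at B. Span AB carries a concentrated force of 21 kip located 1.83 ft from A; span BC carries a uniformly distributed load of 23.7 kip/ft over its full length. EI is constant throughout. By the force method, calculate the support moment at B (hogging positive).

M_B = 78.67 kip·ft

Release continuity at B by inserting a hinge; the redundant is the internal moment M_B. The primary structure is two simply-supported spans AB and BC.
Discontinuity in slope at B on the released structure — sum the simple-span end rotations:
  span AB: point load 21 at a = 1.83: Pab(L + a)/(6LEI) = 68.51/EI
  span BC: UDL 23.7: wL³/(24EI) = 416.6/EI
  relative rotation θ_0 = (68.51 + 416.6)/EI = 485.1/EI
A unit hogging moment at B produces rotation L₁/(3EI) + L₂/(3EI) = 6.167/EI.
Slope continuity at B: θ_0 = M_B·6.167/EI, so M_B = 485.1/6.167 = 78.67 kip·ft (hogging).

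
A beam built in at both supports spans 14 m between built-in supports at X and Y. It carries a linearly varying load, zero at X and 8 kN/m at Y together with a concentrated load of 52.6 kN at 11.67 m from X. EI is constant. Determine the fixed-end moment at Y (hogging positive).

Take the two fixed-end moments M_X, M_Y as redundants; the released structure is the simple span XY.
Simple-span end rotations at X and Y under the given loads:
  at X: triangular load, peak 8: 7w₀L³/(360EI) = 426.8/EI
  at Y: triangular load, peak 8: w₀L³/(45EI) = 487.8/EI
  at X: point load 52.6 at a = 11.67: Pab(L + b)/(6LEI) = 278/EI
  at Y: point load 52.6 at a = 11.67: Pab(L + a)/(6LEI) = 437.1/EI
  θ_X0 = 704.9/EI,  θ_Y0 = 924.9/EI
Flexibility coefficients: a unit moment at one end gives L/(3EI) there and L/(6EI) at the far end, so f₁₁ = f₂₂ = 4.667/EI and f₁₂ = f₂₁ = 2.333/EI.
Compatibility — zero rotation at each built-in end:
  4.667 M_X + 2.333 M_Y = 704.9
  2.333 M_X + 4.667 M_Y = 924.9
Solving the pair gives M_X = 69.27 kN·m and M_Y = 163.6 kN·m (hogging).

M_Y = 163.6 kN·m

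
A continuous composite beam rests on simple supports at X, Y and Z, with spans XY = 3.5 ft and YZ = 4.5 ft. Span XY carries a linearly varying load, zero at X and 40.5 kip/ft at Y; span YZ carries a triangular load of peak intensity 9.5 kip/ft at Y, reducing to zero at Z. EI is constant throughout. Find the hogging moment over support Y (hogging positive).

M_Y = 21.68 kip·ft

Take M_Y as the redundant. Released structure: two simple spans XY and YZ with a hinge at Y.
End slopes at the hinge Y, treating each span as simply supported:
  span XY: triangular load, peak 40.5: w₀L³/(45EI) = 38.59/EI
  span YZ: triangular load, peak 9.5: w₀L³/(45EI) = 19.24/EI
  relative rotation θ_0 = (38.59 + 19.24)/EI = 57.83/EI
A unit hogging moment at Y produces rotation L₁/(3EI) + L₂/(3EI) = 2.667/EI.
Slope continuity at Y: θ_0 = M_Y·2.667/EI, so M_Y = 57.83/2.667 = 21.68 kip·ft (hogging).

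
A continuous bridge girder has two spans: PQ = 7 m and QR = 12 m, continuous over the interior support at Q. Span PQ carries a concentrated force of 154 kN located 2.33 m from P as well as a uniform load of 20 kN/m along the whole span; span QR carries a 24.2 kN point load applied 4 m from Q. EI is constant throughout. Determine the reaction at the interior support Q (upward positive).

Take M_Q as the redundant. Released structure: two simple spans PQ and QR with a hinge at Q.
Discontinuity in slope at Q on the released structure — sum the simple-span end rotations:
  span PQ: point load 154 at a = 2.33: Pab(L + a)/(6LEI) = 372.2/EI
  span PQ: UDL 20: wL³/(24EI) = 285.8/EI
  span QR: point load 24.2 at a = 4: Pab(L + b)/(6LEI) = 215.1/EI
  relative rotation θ_0 = (658.1 + 215.1)/EI = 873.2/EI
A unit hogging moment at Q produces rotation L₁/(3EI) + L₂/(3EI) = 6.333/EI.
Slope continuity at Q: θ_0 = M_Q·6.333/EI, so M_Q = 873.2/6.333 = 137.9 kN·m (hogging).
Span PQ, ΣM about P with M_Q applied at Q: R_Q^{PQ}·7 = 848.8 + 137.9, so R_Q^{PQ} = 141 kN and R_P = 294 − 141 = 153 kN.
Span QR, ΣM about R: R_Q^{QR}·12 = 193.6 + 137.9, so R_Q^{QR} = 27.62 kN and R_R = 24.2 − 27.62 = -3.423 kN.
R_Q = 141 + 27.62 = 168.6 kN.

R_Q = 168.6 kN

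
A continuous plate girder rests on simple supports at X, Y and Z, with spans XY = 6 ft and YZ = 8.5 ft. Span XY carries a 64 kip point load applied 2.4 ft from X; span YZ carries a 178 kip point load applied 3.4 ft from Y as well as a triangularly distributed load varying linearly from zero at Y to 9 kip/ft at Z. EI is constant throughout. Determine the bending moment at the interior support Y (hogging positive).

Release continuity at Y by inserting a hinge; the redundant is the internal moment M_Y. The primary structure is two simply-supported spans XY and YZ.
Rotations at Y on the released spans (each span's end-slope, ×1/EI):
  span XY: point load 64 at a = 2.4: Pab(L + a)/(6LEI) = 129/EI
  span YZ: point load 178 at a = 3.4: Pab(L + b)/(6LEI) = 823.1/EI
  span YZ: triangular load, peak 9: 7w₀L³/(360EI) = 107.5/EI
  relative rotation θ_0 = (129 + 930.5)/EI = 1060/EI
A unit hogging moment at Y produces rotation L₁/(3EI) + L₂/(3EI) = 4.833/EI.
Compatibility: M_Y·(L₁+L₂)/(3EI) = θ_0, giving M_Y = 219.2 kip·ft (hogging).

M_Y = 219.2 kip·ft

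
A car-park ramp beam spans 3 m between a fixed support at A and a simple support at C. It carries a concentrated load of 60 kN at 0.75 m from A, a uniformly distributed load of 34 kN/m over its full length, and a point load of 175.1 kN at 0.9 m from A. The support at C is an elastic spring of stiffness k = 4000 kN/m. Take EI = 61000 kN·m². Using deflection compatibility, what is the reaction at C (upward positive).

Choose R_C as the redundant. The primary structure is the cantilever fixed at A.
Primary-structure tip deflection at C by superposition:
  point load 60 at a = 0.75: Pa²(3L − a)/(6EI) = 46.41/EI
  UDL 34: wL⁴/(8EI) = 344.2/EI
  point load 175.1 at a = 0.9: Pa²(3L − a)/(6EI) = 191.5/EI
  δ_0 = 582.1/EI
Flexibility coefficient — unit upward force at C: δ_{CC} = L³/(3EI) = 9/EI.
With EI = 61000 kN·m²: δ_0 = 0.009543 m and δ_{CC} = 0.000148 m/kN.
Compatibility — the spring shortens by R_C/k under the reaction it provides: δ_0 − R_C·δ_{CC} = R_C/k. With 1/k = 0.00025 m/kN, R_C = δ_0 / (δ_{CC} + 1/k) = 0.009543 / (0.000148 + 0.00025) = 24.01 kN.

R_C = 24.01 kN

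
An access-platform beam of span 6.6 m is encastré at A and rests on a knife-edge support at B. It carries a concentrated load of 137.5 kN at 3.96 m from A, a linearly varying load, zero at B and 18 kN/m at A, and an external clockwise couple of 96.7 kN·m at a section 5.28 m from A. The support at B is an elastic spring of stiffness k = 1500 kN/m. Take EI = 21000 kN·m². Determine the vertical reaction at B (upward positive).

Remove the prop at B; the released (primary) structure is a cantilever built in at A.
Deflection at B on the released cantilever, summing each load's contribution:
  point load 137.5 at a = 3.96: Pa²(3L − a)/(6EI) = 5692/EI
  triangular load, peak 18 at the fixed end: w₀L⁴/(30EI) = 1138/EI
  clockwise couple 96.7 at a = 5.28: M₀a(2L − a)/(2EI) = 2022/EI
  δ_0 = 8853/EI
Flexibility coefficient — unit upward force at B: δ_{BB} = L³/(3EI) = 95.83/EI.
With EI = 21000 kN·m²: δ_0 = 0.42156 m and δ_{BB} = 0.004563 m/kN.
Compatibility — the spring shortens by R_B/k under the reaction it provides: δ_0 − R_B·δ_{BB} = R_B/k. With 1/k = 0.000667 m/kN, R_B = δ_0 / (δ_{BB} + 1/k) = 0.42156 / (0.004563 + 0.000667) = 80.6 kN.

R_B = 80.6 kN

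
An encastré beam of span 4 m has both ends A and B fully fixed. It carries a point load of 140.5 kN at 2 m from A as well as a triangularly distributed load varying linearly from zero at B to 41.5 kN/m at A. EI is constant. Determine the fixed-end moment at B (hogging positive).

Release both end moments; the primary structure is a simply-supported span AB with redundants M_A and M_B.
On the primary (simply-supported) span, the end slopes from the loading are:
  at A: point load 140.5 at a = 2: Pab(L + b)/(6LEI) = 140.5/EI
  at B: point load 140.5 at a = 2: Pab(L + a)/(6LEI) = 140.5/EI
  at A: triangular load, peak 41.5: w₀L³/(45EI) = 59.02/EI
  at B: triangular load, peak 41.5: 7w₀L³/(360EI) = 51.64/EI
  θ_A0 = 199.5/EI,  θ_B0 = 192.1/EI
Flexibility coefficients: a unit moment at one end gives L/(3EI) there and L/(6EI) at the far end, so f₁₁ = f₂₂ = 1.333/EI and f₁₂ = f₂₁ = 0.6667/EI.
Compatibility — zero rotation at each built-in end:
  1.333 M_A + 0.6667 M_B = 199.5
  0.6667 M_A + 1.333 M_B = 192.1
Solving the pair gives M_A = 103.5 kN·m and M_B = 92.38 kN·m (hogging).

M_B = 92.38 kN·m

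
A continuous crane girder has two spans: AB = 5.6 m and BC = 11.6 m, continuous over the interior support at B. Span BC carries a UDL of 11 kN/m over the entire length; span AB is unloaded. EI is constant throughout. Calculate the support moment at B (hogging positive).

Release continuity at B by inserting a hinge; the redundant is the internal moment M_B. The primary structure is two simply-supported spans AB and BC.
Discontinuity in slope at B on the released structure — sum the simple-span end rotations:
  span BC: UDL 11: wL³/(24EI) = 715.4/EI
  relative rotation θ_0 = (0 + 715.4)/EI = 715.4/EI
A unit hogging moment at B produces rotation L₁/(3EI) + L₂/(3EI) = 5.733/EI.
Compatibility: M_B·(L₁+L₂)/(3EI) = θ_0, giving M_B = 124.8 kN·m (hogging).

M_B = 124.8 kN·m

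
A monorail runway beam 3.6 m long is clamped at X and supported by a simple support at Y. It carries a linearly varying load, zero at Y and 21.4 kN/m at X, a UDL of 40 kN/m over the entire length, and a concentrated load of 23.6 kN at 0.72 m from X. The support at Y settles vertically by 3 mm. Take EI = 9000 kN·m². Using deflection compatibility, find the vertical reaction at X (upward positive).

R_X = 144.8 kN

Remove the prop at Y; the released (primary) structure is a cantilever built in at X.
Primary-structure tip deflection at Y by superposition:
  triangular load, peak 21.4 at the fixed end: w₀L⁴/(30EI) = 119.8/EI
  UDL 40: wL⁴/(8EI) = 839.8/EI
  point load 23.6 at a = 0.72: Pa²(3L − a)/(6EI) = 20.55/EI
  δ_0 = 980.2/EI
Tip deflection under a unit load at Y: L³/(3EI) = 15.55/EI.
With EI = 9000 kN·m²: δ_0 = 0.10891 m and δ_{YY} = 0.001728 m/kN.
Compatibility — the beam at Y must follow the support down by 0.003 m: δ_0 − R_Y·δ_{YY} = 0.003, so R_Y = (0.10891 − 0.003)/0.001728 = 61.29 kN.
Vertical equilibrium: R_X = ΣP − R_Y = 206.1 − 61.29 = 144.8 kN.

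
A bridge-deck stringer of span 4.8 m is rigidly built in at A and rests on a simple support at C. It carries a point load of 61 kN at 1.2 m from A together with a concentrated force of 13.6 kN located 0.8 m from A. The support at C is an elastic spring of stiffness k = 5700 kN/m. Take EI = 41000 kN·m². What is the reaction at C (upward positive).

R_C = 4.834 kN

Remove the prop at C; the released (primary) structure is a cantilever built in at A.
Deflection at C on the released cantilever, summing each load's contribution:
  point load 61 at a = 1.2: Pa²(3L − a)/(6EI) = 193.2/EI
  point load 13.6 at a = 0.8: Pa²(3L − a)/(6EI) = 19.73/EI
  δ_0 = 213/EI
Tip deflection under a unit load at C: L³/(3EI) = 36.86/EI.
With EI = 41000 kN·m²: δ_0 = 0.005195 m and δ_{CC} = 0.000899 m/kN.
Compatibility — the spring shortens by R_C/k under the reaction it provides: δ_0 − R_C·δ_{CC} = R_C/k. With 1/k = 0.000175 m/kN, R_C = δ_0 / (δ_{CC} + 1/k) = 0.005195 / (0.000899 + 0.000175) = 4.834 kN.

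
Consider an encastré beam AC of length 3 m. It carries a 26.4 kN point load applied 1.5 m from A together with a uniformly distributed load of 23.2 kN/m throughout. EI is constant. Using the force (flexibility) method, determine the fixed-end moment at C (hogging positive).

M_C = 27.3 kN·m

Release both end moments; the primary structure is a simply-supported span AC with redundants M_A and M_C.
Simple-span end rotations at A and C under the given loads:
  at A: point load 26.4 at a = 1.5: Pab(L + b)/(6LEI) = 14.85/EI
  at C: point load 26.4 at a = 1.5: Pab(L + a)/(6LEI) = 14.85/EI
  at A: UDL 23.2: wL³/(24EI) = 26.1/EI
  at C: UDL 23.2: wL³/(24EI) = 26.1/EI
  θ_A0 = 40.95/EI,  θ_C0 = 40.95/EI
Flexibility coefficients: a unit moment at one end gives L/(3EI) there and L/(6EI) at the far end, so f₁₁ = f₂₂ = 1/EI and f₁₂ = f₂₁ = 0.5/EI.
Compatibility — zero rotation at each built-in end:
  1 M_A + 0.5 M_C = 40.95
  0.5 M_A + 1 M_C = 40.95
Solving the pair gives M_A = 27.3 kN·m and M_C = 27.3 kN·m (hogging).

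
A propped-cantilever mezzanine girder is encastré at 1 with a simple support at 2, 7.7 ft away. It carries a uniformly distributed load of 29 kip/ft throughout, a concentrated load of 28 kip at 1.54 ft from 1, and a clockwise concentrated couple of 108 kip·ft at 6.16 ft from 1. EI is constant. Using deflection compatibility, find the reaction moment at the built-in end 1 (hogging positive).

Take the reaction at 2 as the redundant and release it; the primary structure is a cantilever fixed at 1.
Primary-structure tip deflection at 2 by superposition:
  UDL 29: wL⁴/(8EI) = 12743/EI
  point load 28 at a = 1.54: Pa²(3L − a)/(6EI) = 238.6/EI
  clockwise couple 108 at a = 6.16: M₀a(2L − a)/(2EI) = 3074/EI
  δ_0 = 16055/EI
Tip deflection under a unit load at 2: L³/(3EI) = 152.2/EI.
The prop prevents deflection at 2: R_2 = δ_0/δ_{22} = 16055/152.2 = 105.5 kip.
Moment equilibrium about 1: M_1 = Σ(load moments about 1) − R_2·L = 1011 − 105.5×7.7 = 198.5 kip·ft.

M_1 = 198.5 kip·ft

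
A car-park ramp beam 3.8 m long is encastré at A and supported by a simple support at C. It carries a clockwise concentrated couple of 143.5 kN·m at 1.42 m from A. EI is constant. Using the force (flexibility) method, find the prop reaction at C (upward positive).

R_C = 34.42 kN

Choose R_C as the redundant. The primary structure is the cantilever fixed at A.
Free-end deflection of the primary structure under the applied loading (downward +):
  clockwise couple 143.5 at a = 1.42: M₀a(2L − a)/(2EI) = 629.6/EI
Flexibility coefficient — unit upward force at C: δ_{CC} = L³/(3EI) = 18.29/EI.
Compatibility at C: δ_0 − R_C·δ_{CC} = 0, so R_C = 629.6/18.29 = 34.42 kN.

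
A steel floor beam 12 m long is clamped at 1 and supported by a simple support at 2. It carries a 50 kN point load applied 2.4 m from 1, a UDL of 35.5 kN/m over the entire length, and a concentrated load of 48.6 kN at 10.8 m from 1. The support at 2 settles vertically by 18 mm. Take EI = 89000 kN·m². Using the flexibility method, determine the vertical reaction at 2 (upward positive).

R_2 = 201.1 kN

Release the roller at 2. Primary structure: cantilever fixed at 1.
Primary-structure tip deflection at 2 by superposition:
  point load 50 at a = 2.4: Pa²(3L − a)/(6EI) = 1613/EI
  UDL 35.5: wL⁴/(8EI) = 92016/EI
  point load 48.6 at a = 10.8: Pa²(3L − a)/(6EI) = 23809/EI
  δ_0 = 117437/EI
Flexibility coefficient — unit upward force at 2: δ_{22} = L³/(3EI) = 576/EI.
With EI = 89000 kN·m²: δ_0 = 1.3195 m and δ_{22} = 0.006472 m/kN.
Compatibility — the beam at 2 must follow the support down by 0.018 m: δ_0 − R_2·δ_{22} = 0.018, so R_2 = (1.3195 − 0.018)/0.006472 = 201.1 kN.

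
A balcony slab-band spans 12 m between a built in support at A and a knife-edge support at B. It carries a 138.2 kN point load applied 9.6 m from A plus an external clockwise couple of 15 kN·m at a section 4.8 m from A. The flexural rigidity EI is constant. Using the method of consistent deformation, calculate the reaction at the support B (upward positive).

R_B = 98.49 kN

Release the roller at B. Primary structure: cantilever fixed at A.
Deflection at B on the released cantilever, summing each load's contribution:
  point load 138.2 at a = 9.6: Pa²(3L − a)/(6EI) = 56041/EI
  clockwise couple 15 at a = 4.8: M₀a(2L − a)/(2EI) = 691.2/EI
  δ_0 = 56732/EI
Tip deflection under a unit load at B: L³/(3EI) = 576/EI.
The prop prevents deflection at B: R_B = δ_0/δ_{BB} = 56732/576 = 98.49 kN.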